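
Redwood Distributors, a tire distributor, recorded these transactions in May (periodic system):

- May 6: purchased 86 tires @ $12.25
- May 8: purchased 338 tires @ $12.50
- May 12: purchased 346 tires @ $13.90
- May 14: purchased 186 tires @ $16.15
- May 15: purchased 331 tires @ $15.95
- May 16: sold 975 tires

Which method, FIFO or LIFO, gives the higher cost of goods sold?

LIFO

FIFO COGS: 86 @ $12.25 + 338 @ $12.50 + 346 @ $13.90 + 186 @ $16.15 + 19 @ $15.95 = $13,394.85
LIFO COGS: 331 @ $15.95 + 186 @ $16.15 + 346 @ $13.90 + 112 @ $12.50 = $14,492.75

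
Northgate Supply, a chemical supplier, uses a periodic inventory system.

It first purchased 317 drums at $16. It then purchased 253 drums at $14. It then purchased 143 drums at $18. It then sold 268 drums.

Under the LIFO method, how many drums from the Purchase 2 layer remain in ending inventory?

Sale 1 (268) [LIFO — newest first]: 143 @ $18 + 125 @ $14 = $4,324
Ending inventory: 317 @ $16 + 128 @ $14 = $6,864

128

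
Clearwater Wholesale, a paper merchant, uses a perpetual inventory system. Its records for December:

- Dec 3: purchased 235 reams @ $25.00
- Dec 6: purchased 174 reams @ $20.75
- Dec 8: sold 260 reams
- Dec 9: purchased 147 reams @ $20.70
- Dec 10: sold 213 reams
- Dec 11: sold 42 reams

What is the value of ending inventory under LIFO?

Ending inventory = $1,025.00

Dec 8, 260 sold [LIFO — newest first]: 174 @ $20.75 + 86 @ $25.00 = $5,760.50
Dec 10, 213 sold [LIFO — newest first]: 147 @ $20.70 + 66 @ $25.00 = $4,692.90
Dec 11, 42 sold [LIFO — newest first]: 42 @ $25.00 = $1,050.00
Total COGS = $5,760.50 + $4,692.90 + $1,050.00 = $11,503.40
Ending inventory: 41 @ $25.00 = $1,025.00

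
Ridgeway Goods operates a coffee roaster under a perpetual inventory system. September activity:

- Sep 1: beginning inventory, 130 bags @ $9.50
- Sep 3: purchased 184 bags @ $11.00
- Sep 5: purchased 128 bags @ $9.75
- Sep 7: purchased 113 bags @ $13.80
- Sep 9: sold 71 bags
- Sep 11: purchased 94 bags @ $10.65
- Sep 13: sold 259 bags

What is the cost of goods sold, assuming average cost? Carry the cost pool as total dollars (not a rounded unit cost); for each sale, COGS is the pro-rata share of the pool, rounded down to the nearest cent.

After Sep 1: 130 on hand, pool $1,235.00 (≈ $9.5000 each)
After Sep 3: 314 on hand, pool $3,259.00 (≈ $10.3790 each)
After Sep 5: 442 on hand, pool $4,507.00 (≈ $10.1968 each)
After Sep 7: 555 on hand, pool $6,066.40 (≈ $10.9305 each)
Sep 9, sell 71: 71/555 × $6,066.40 → $776.06
After Sep 11: 578 on hand, pool $6,291.44 (≈ $10.8848 each)
Sep 13, sell 259: 259/578 × $6,291.44 → $2,819.17
Total COGS = $776.06 + $2,819.17 = $3,595.23
Ending inventory (cost pool remaining) = $3,472.27

COGS = $3,595.23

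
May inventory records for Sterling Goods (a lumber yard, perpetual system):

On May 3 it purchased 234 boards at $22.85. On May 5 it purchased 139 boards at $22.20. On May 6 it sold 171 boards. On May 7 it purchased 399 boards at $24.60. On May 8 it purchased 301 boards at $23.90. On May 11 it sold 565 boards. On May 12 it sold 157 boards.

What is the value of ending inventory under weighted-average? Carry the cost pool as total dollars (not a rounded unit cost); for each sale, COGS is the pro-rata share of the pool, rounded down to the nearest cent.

After May 3: 234 on hand, pool $5,346.90 (≈ $22.8500 each)
After May 5: 373 on hand, pool $8,432.70 (≈ $22.6078 each)
May 6, sell 171: 171/373 × $8,432.70 → $3,865.92
After May 7: 601 on hand, pool $14,382.18 (≈ $23.9304 each)
After May 8: 902 on hand, pool $21,576.08 (≈ $23.9203 each)
May 11, sell 565: 565/902 × $21,576.08 → $13,514.95
May 12, sell 157: 157/337 × $8,061.13 → $3,755.48
Total COGS = $3,865.92 + $13,514.95 + $3,755.48 = $21,136.35
Ending inventory (cost pool remaining) = $4,305.65
Check: goods available $25,442.00 = COGS $21,136.35 + ending $4,305.65

Ending inventory = $4,305.65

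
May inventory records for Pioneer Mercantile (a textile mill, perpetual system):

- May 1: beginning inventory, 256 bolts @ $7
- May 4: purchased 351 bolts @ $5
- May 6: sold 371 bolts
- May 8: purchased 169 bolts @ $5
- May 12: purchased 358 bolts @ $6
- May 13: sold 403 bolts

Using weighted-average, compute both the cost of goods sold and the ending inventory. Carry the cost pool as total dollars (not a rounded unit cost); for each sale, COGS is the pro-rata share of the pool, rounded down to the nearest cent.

COGS = $4,477.16; ending inventory = $2,062.84

After May 1: 256 on hand, pool $1,792.00 (≈ $7.0000 each)
After May 4: 607 on hand, pool $3,547.00 (≈ $5.8435 each)
May 6, sell 371: 371/607 × $3,547.00 → $2,167.93
After May 8: 405 on hand, pool $2,224.07 (≈ $5.4915 each)
After May 12: 763 on hand, pool $4,372.07 (≈ $5.7301 each)
May 13, sell 403: 403/763 × $4,372.07 → $2,309.23
Total COGS = $2,167.93 + $2,309.23 = $4,477.16
Ending inventory (cost pool remaining) = $2,062.84
Check: goods available $6,540.00 = COGS $4,477.16 + ending $2,062.84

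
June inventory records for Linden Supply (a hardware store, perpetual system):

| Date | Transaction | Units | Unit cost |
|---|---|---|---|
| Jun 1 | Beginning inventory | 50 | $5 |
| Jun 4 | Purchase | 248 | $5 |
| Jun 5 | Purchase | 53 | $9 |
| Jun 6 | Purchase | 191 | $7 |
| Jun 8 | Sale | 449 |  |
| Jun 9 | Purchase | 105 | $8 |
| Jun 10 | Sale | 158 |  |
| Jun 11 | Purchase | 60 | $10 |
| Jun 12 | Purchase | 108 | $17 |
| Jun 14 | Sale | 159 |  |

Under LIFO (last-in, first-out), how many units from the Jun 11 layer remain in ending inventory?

Jun 8, 449 sold [LIFO — newest first]: 191 @ $7 + 53 @ $9 + 205 @ $5 = $2,839
Jun 10, 158 sold [LIFO — newest first]: 105 @ $8 + 43 @ $5 + 10 @ $5 = $1,105
Jun 14, 159 sold [LIFO — newest first]: 108 @ $17 + 51 @ $10 = $2,346
Total COGS = $2,839 + $1,105 + $2,346 = $6,290
Ending inventory: 40 @ $5 + 9 @ $10 = $290
Check: goods available $6,580 = COGS $6,290 + ending $290

9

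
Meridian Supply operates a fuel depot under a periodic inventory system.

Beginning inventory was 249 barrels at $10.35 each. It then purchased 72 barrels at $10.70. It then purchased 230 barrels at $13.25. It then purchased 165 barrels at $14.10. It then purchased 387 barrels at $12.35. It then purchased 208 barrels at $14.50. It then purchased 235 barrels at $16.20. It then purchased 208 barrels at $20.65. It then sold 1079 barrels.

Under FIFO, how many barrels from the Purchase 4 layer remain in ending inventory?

24

Sale 1 (1079) [FIFO — oldest first]: 249 @ $10.35 + 72 @ $10.70 + 230 @ $13.25 + 165 @ $14.10 + 363 @ $12.35 = $13,204.60
Ending inventory: 24 @ $12.35 + 208 @ $14.50 + 235 @ $16.20 + 208 @ $20.65 = $11,414.60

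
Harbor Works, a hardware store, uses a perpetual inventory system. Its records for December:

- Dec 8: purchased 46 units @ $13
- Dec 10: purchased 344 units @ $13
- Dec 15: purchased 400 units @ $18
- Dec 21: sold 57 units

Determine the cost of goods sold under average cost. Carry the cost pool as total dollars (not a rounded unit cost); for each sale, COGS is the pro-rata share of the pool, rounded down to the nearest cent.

COGS = $885.30

After Dec 8: 46 on hand, pool $598.00 (≈ $13.0000 each)
After Dec 10: 390 on hand, pool $5,070.00 (≈ $13.0000 each)
After Dec 15: 790 on hand, pool $12,270.00 (≈ $15.5316 each)
Dec 21, sell 57: 57/790 × $12,270.00 → $885.30
Ending inventory (cost pool remaining) = $11,384.70
Check: goods available $12,270.00 = COGS $885.30 + ending $11,384.70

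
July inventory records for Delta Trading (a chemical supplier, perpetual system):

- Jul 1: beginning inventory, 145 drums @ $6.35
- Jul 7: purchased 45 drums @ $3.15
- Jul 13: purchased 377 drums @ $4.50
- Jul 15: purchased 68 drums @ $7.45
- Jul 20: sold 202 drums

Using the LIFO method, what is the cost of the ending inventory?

Jul 20, 202 sold [LIFO — newest first]: 68 @ $7.45 + 134 @ $4.50 = $1,109.60
Ending inventory: 145 @ $6.35 + 45 @ $3.15 + 243 @ $4.50 = $2,156.00
Check: goods available $3,265.60 = COGS $1,109.60 + ending $2,156.00

Ending inventory = $2,156.00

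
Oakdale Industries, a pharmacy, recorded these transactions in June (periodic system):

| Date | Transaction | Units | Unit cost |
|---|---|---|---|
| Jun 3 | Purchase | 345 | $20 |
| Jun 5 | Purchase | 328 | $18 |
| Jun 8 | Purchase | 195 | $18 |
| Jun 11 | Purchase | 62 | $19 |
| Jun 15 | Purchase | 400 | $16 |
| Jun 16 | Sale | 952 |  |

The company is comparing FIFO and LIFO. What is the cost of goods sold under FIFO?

COGS = $17,844

FIFO COGS: 345 @ $20 + 328 @ $18 + 195 @ $18 + 62 @ $19 + 22 @ $16 = $17,844
LIFO COGS: 400 @ $16 + 62 @ $19 + 195 @ $18 + 295 @ $18 = $16,398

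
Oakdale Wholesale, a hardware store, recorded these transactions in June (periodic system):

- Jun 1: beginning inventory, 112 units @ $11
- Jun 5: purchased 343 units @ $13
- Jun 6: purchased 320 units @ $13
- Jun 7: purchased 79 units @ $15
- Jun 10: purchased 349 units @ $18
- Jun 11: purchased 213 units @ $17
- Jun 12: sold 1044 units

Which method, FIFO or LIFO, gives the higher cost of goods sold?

LIFO

FIFO COGS: 112 @ $11 + 343 @ $13 + 320 @ $13 + 79 @ $15 + 190 @ $18 = $14,456
LIFO COGS: 213 @ $17 + 349 @ $18 + 79 @ $15 + 320 @ $13 + 83 @ $13 = $16,327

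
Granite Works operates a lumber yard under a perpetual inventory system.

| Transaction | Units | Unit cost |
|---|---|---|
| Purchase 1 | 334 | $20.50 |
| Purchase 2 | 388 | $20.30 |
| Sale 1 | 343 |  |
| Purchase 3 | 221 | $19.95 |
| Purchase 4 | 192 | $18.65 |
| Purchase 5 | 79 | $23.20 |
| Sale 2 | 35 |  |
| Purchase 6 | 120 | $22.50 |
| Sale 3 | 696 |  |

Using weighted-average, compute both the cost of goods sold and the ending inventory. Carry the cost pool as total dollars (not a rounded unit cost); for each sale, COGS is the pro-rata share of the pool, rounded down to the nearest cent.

After Purchase 1: 334 on hand, pool $6,847.00 (≈ $20.5000 each)
After Purchase 2: 722 on hand, pool $14,723.40 (≈ $20.3925 each)
Sale 1, sell 343: 343/722 × $14,723.40 → $6,994.63
After Purchase 3: 600 on hand, pool $12,137.72 (≈ $20.2295 each)
After Purchase 4: 792 on hand, pool $15,718.52 (≈ $19.8466 each)
After Purchase 5: 871 on hand, pool $17,551.32 (≈ $20.1508 each)
Sale 2, sell 35: 35/871 × $17,551.32 → $705.27
After Purchase 6: 956 on hand, pool $19,546.05 (≈ $20.4457 each)
Sale 3, sell 696: 696/956 × $19,546.05 → $14,230.17
Total COGS = $6,994.63 + $705.27 + $14,230.17 = $21,930.07
Ending inventory (cost pool remaining) = $5,315.88

COGS = $21,930.07; ending inventory = $5,315.88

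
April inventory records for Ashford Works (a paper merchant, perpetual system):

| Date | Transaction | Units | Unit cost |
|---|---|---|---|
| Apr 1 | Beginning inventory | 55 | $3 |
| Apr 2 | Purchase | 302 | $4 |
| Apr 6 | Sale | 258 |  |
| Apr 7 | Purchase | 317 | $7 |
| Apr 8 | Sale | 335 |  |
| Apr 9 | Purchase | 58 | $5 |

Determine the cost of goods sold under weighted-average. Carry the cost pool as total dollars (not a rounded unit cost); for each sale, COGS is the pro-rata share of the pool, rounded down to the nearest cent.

COGS = $3,085.79

After Apr 1: 55 on hand, pool $165.00 (≈ $3.0000 each)
After Apr 2: 357 on hand, pool $1,373.00 (≈ $3.8459 each)
Apr 6, sell 258: 258/357 × $1,373.00 → $992.25
After Apr 7: 416 on hand, pool $2,599.75 (≈ $6.2494 each)
Apr 8, sell 335: 335/416 × $2,599.75 → $2,093.54
After Apr 9: 139 on hand, pool $796.21 (≈ $5.7281 each)
Total COGS = $992.25 + $2,093.54 = $3,085.79
Ending inventory (cost pool remaining) = $796.21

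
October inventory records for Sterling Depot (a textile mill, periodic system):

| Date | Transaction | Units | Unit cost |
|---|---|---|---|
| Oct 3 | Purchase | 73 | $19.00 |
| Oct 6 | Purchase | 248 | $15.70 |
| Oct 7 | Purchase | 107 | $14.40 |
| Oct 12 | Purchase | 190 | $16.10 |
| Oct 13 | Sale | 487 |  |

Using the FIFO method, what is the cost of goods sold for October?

COGS = $7,771.30

Oct 13, 487 sold [FIFO — oldest first]: 73 @ $19.00 + 248 @ $15.70 + 107 @ $14.40 + 59 @ $16.10 = $7,771.30
Ending inventory: 131 @ $16.10 = $2,109.10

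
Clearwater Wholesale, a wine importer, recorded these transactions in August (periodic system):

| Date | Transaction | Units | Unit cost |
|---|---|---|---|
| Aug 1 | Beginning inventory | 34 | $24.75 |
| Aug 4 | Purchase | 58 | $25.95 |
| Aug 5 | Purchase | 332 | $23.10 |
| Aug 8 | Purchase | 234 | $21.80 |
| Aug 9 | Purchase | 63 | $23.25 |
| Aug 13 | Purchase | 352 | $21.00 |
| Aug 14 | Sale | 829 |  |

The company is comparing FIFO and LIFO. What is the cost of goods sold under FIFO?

COGS = $18,849.75

FIFO COGS: 34 @ $24.75 + 58 @ $25.95 + 332 @ $23.10 + 234 @ $21.80 + 63 @ $23.25 + 108 @ $21.00 = $18,849.75
LIFO COGS: 352 @ $21.00 + 63 @ $23.25 + 234 @ $21.80 + 180 @ $23.10 = $18,115.95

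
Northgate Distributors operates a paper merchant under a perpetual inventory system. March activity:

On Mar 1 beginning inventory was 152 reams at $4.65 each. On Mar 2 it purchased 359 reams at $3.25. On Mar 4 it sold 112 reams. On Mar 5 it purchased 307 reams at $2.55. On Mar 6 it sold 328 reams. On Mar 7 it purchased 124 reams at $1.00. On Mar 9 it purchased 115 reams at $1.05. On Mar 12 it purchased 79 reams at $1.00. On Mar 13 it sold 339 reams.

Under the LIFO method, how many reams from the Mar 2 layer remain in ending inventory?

205

Mar 4, 112 sold [LIFO — newest first]: 112 @ $3.25 = $364.00
Mar 6, 328 sold [LIFO — newest first]: 307 @ $2.55 + 21 @ $3.25 = $851.10
Mar 13, 339 sold [LIFO — newest first]: 79 @ $1.00 + 115 @ $1.05 + 124 @ $1.00 + 21 @ $3.25 = $392.00
Total COGS = $364.00 + $851.10 + $392.00 = $1,607.10
Ending inventory: 152 @ $4.65 + 205 @ $3.25 = $1,373.05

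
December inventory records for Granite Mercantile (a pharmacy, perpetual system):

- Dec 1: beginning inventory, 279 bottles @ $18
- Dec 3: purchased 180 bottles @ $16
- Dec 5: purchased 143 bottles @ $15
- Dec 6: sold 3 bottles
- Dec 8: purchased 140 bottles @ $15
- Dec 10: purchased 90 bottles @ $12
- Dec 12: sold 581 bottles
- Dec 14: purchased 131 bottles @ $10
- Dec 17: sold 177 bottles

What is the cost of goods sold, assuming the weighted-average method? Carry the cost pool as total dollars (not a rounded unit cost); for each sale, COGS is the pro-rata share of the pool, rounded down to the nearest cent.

COGS = $11,737.80

After Dec 1: 279 on hand, pool $5,022.00 (≈ $18.0000 each)
After Dec 3: 459 on hand, pool $7,902.00 (≈ $17.2157 each)
After Dec 5: 602 on hand, pool $10,047.00 (≈ $16.6894 each)
Dec 6, sell 3: 3/602 × $10,047.00 → $50.06
After Dec 8: 739 on hand, pool $12,096.94 (≈ $16.3693 each)
After Dec 10: 829 on hand, pool $13,176.94 (≈ $15.8950 each)
Dec 12, sell 581: 581/829 × $13,176.94 → $9,234.98
After Dec 14: 379 on hand, pool $5,251.96 (≈ $13.8574 each)
Dec 17, sell 177: 177/379 × $5,251.96 → $2,452.76
Total COGS = $50.06 + $9,234.98 + $2,452.76 = $11,737.80
Ending inventory (cost pool remaining) = $2,799.20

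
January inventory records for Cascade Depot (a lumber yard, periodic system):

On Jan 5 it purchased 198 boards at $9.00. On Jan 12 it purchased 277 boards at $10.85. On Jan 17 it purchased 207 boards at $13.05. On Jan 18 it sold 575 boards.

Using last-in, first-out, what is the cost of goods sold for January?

COGS = $6,525.80

Jan 18, 575 sold [LIFO — newest first]: 207 @ $13.05 + 277 @ $10.85 + 91 @ $9.00 = $6,525.80
Ending inventory: 107 @ $9.00 = $963.00
Check: goods available $7,488.80 = COGS $6,525.80 + ending $963.00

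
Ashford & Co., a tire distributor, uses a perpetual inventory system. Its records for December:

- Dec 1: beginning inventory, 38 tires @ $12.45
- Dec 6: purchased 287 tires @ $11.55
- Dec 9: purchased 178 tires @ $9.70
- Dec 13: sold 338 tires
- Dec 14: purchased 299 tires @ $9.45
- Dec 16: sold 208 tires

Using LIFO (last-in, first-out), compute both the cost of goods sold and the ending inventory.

Dec 13, 338 sold [LIFO — newest first]: 178 @ $9.70 + 160 @ $11.55 = $3,574.60
Dec 16, 208 sold [LIFO — newest first]: 208 @ $9.45 = $1,965.60
Total COGS = $3,574.60 + $1,965.60 = $5,540.20
Ending inventory: 38 @ $12.45 + 127 @ $11.55 + 91 @ $9.45 = $2,799.90
Check: goods available $8,340.10 = COGS $5,540.20 + ending $2,799.90

COGS = $5,540.20; ending inventory = $2,799.90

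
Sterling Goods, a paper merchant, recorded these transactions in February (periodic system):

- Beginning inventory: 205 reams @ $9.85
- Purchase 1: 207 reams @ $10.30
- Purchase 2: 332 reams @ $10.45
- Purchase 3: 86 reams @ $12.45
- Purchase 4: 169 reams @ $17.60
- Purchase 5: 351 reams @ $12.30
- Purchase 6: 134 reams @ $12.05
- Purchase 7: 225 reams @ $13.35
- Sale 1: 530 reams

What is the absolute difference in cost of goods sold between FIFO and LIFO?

FIFO COGS: 205 @ $9.85 + 207 @ $10.30 + 118 @ $10.45 = $5,384.45
LIFO COGS: 225 @ $13.35 + 134 @ $12.05 + 171 @ $12.30 = $6,721.75
Difference = |$5,384.45 − $6,721.75| = $1,337.30

$1,337.30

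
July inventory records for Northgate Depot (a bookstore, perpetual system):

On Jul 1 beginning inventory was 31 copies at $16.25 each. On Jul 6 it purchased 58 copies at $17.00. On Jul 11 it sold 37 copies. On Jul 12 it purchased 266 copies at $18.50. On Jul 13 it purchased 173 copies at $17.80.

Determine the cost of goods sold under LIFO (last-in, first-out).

COGS = $629.00

Jul 11, 37 sold [LIFO — newest first]: 37 @ $17.00 = $629.00
Ending inventory: 31 @ $16.25 + 21 @ $17.00 + 266 @ $18.50 + 173 @ $17.80 = $8,861.15
Check: goods available $9,490.15 = COGS $629.00 + ending $8,861.15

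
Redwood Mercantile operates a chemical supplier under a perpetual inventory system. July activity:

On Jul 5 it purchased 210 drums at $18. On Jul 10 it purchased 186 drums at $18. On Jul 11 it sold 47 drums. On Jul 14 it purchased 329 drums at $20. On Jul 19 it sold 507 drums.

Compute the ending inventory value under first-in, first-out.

Ending inventory = $3,420

Jul 11, 47 sold [FIFO — oldest first]: 47 @ $18 = $846
Jul 19, 507 sold [FIFO — oldest first]: 163 @ $18 + 186 @ $18 + 158 @ $20 = $9,442
Total COGS = $846 + $9,442 = $10,288
Ending inventory: 171 @ $20 = $3,420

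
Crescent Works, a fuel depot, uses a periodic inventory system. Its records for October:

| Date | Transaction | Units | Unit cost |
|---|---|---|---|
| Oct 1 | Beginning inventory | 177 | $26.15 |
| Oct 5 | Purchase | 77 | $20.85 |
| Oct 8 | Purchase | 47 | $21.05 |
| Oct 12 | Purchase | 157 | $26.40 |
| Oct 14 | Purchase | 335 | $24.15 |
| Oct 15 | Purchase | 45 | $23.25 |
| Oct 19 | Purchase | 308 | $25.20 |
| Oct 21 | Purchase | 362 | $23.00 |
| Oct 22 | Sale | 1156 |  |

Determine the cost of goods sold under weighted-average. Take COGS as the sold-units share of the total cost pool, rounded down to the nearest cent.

COGS = $28,050.82

Oct 22, sell 1156: 1156/1508 × $36,592.25 → $28,050.82
Ending inventory (cost pool remaining) = $8,541.43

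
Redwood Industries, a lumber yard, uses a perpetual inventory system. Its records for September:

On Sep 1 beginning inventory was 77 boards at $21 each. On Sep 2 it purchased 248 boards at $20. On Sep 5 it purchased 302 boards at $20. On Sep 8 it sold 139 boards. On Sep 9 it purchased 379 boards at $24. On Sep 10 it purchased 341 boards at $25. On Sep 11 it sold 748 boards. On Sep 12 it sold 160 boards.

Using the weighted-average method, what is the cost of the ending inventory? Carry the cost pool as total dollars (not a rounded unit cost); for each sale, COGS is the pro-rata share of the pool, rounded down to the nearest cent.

Ending inventory = $6,814.81

After Sep 1: 77 on hand, pool $1,617.00 (≈ $21.0000 each)
After Sep 2: 325 on hand, pool $6,577.00 (≈ $20.2369 each)
After Sep 5: 627 on hand, pool $12,617.00 (≈ $20.1228 each)
Sep 8, sell 139: 139/627 × $12,617.00 → $2,797.07
After Sep 9: 867 on hand, pool $18,915.93 (≈ $21.8177 each)
After Sep 10: 1208 on hand, pool $27,440.93 (≈ $22.7160 each)
Sep 11, sell 748: 748/1208 × $27,440.93 → $16,991.56
Sep 12, sell 160: 160/460 × $10,449.37 → $3,634.56
Total COGS = $2,797.07 + $16,991.56 + $3,634.56 = $23,423.19
Ending inventory (cost pool remaining) = $6,814.81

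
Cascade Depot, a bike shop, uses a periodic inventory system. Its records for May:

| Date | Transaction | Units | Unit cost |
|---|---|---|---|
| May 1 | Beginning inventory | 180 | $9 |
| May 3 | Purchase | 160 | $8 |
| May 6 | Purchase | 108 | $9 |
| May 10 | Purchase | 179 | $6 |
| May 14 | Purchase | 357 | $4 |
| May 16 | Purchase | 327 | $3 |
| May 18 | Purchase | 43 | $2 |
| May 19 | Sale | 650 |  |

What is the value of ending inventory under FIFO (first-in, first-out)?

May 19, 650 sold [FIFO — oldest first]: 180 @ $9 + 160 @ $8 + 108 @ $9 + 179 @ $6 + 23 @ $4 = $5,038
Ending inventory: 334 @ $4 + 327 @ $3 + 43 @ $2 = $2,403

Ending inventory = $2,403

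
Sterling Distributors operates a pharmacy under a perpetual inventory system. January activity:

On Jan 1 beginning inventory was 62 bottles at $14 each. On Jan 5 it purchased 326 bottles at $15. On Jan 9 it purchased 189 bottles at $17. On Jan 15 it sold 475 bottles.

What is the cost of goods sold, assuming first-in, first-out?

COGS = $7,237

Jan 15, 475 sold [FIFO — oldest first]: 62 @ $14 + 326 @ $15 + 87 @ $17 = $7,237
Ending inventory: 102 @ $17 = $1,734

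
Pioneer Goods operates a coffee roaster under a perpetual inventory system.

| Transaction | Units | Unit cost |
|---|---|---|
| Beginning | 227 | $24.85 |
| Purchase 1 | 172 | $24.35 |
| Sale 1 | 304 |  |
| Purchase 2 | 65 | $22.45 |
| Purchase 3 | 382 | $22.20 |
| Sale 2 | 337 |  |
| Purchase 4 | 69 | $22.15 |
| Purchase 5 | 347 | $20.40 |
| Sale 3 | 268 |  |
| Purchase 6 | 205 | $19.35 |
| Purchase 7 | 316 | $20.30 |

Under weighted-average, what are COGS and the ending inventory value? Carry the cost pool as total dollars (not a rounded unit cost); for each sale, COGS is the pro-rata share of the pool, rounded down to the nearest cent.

COGS = $20,843.13; ending inventory = $17,914.37

After Beginning: 227 on hand, pool $5,640.95 (≈ $24.8500 each)
After Purchase 1: 399 on hand, pool $9,829.15 (≈ $24.6345 each)
Sale 1, sell 304: 304/399 × $9,829.15 → $7,488.87
After Purchase 2: 160 on hand, pool $3,799.53 (≈ $23.7471 each)
After Purchase 3: 542 on hand, pool $12,279.93 (≈ $22.6567 each)
Sale 2, sell 337: 337/542 × $12,279.93 → $7,635.30
After Purchase 4: 274 on hand, pool $6,172.98 (≈ $22.5291 each)
After Purchase 5: 621 on hand, pool $13,251.78 (≈ $21.3394 each)
Sale 3, sell 268: 268/621 × $13,251.78 → $5,718.96
After Purchase 6: 558 on hand, pool $11,499.57 (≈ $20.6085 each)
After Purchase 7: 874 on hand, pool $17,914.37 (≈ $20.4970 each)
Total COGS = $7,488.87 + $7,635.30 + $5,718.96 = $20,843.13
Ending inventory (cost pool remaining) = $17,914.37
Check: goods available $38,757.50 = COGS $20,843.13 + ending $17,914.37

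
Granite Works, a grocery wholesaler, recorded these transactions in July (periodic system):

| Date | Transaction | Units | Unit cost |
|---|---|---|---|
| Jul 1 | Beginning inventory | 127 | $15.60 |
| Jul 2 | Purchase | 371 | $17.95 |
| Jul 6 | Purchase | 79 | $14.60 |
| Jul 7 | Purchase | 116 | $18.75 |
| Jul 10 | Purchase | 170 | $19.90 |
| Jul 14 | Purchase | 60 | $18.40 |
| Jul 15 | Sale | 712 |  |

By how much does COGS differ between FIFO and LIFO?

$619.90

FIFO COGS: 127 @ $15.60 + 371 @ $17.95 + 79 @ $14.60 + 116 @ $18.75 + 19 @ $19.90 = $12,347.15
LIFO COGS: 60 @ $18.40 + 170 @ $19.90 + 116 @ $18.75 + 79 @ $14.60 + 287 @ $17.95 = $12,967.05
Difference = |$12,347.15 − $12,967.05| = $619.90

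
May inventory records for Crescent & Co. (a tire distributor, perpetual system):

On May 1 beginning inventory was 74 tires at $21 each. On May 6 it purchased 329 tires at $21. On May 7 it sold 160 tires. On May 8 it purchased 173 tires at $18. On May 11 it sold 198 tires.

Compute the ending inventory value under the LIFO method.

May 7, 160 sold [LIFO — newest first]: 160 @ $21 = $3,360
May 11, 198 sold [LIFO — newest first]: 173 @ $18 + 25 @ $21 = $3,639
Total COGS = $3,360 + $3,639 = $6,999
Ending inventory: 74 @ $21 + 144 @ $21 = $4,578

Ending inventory = $4,578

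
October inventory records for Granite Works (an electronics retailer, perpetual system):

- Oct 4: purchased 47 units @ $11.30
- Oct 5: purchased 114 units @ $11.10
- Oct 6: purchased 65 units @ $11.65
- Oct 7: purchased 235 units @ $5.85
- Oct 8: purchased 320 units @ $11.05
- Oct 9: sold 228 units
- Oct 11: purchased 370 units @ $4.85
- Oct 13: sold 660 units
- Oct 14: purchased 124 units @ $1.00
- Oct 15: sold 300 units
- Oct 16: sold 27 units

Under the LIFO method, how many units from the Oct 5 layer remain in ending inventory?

13

Oct 9, 228 sold [LIFO — newest first]: 228 @ $11.05 = $2,519.40
Oct 13, 660 sold [LIFO — newest first]: 370 @ $4.85 + 92 @ $11.05 + 198 @ $5.85 = $3,969.40
Oct 15, 300 sold [LIFO — newest first]: 124 @ $1.00 + 37 @ $5.85 + 65 @ $11.65 + 74 @ $11.10 = $1,919.10
Oct 16, 27 sold [LIFO — newest first]: 27 @ $11.10 = $299.70
Total COGS = $2,519.40 + $3,969.40 + $1,919.10 + $299.70 = $8,707.60
Ending inventory: 47 @ $11.30 + 13 @ $11.10 = $675.40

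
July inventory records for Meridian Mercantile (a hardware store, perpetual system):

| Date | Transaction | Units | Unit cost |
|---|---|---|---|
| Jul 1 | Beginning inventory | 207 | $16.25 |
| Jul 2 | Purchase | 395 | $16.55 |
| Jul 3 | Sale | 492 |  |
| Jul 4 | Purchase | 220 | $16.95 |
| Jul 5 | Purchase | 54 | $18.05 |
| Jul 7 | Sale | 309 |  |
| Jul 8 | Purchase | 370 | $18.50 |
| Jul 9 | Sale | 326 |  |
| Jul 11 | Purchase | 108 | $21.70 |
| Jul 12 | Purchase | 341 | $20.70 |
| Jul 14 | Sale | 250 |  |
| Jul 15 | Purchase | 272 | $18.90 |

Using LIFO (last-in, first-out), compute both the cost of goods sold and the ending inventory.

Jul 3, 492 sold [LIFO — newest first]: 395 @ $16.55 + 97 @ $16.25 = $8,113.50
Jul 7, 309 sold [LIFO — newest first]: 54 @ $18.05 + 220 @ $16.95 + 35 @ $16.25 = $5,272.45
Jul 9, 326 sold [LIFO — newest first]: 326 @ $18.50 = $6,031.00
Jul 14, 250 sold [LIFO — newest first]: 250 @ $20.70 = $5,175.00
Total COGS = $8,113.50 + $5,272.45 + $6,031.00 + $5,175.00 = $24,591.95
Ending inventory: 75 @ $16.25 + 44 @ $18.50 + 108 @ $21.70 + 91 @ $20.70 + 272 @ $18.90 = $11,400.85
Check: goods available $35,992.80 = COGS $24,591.95 + ending $11,400.85

COGS = $24,591.95; ending inventory = $11,400.85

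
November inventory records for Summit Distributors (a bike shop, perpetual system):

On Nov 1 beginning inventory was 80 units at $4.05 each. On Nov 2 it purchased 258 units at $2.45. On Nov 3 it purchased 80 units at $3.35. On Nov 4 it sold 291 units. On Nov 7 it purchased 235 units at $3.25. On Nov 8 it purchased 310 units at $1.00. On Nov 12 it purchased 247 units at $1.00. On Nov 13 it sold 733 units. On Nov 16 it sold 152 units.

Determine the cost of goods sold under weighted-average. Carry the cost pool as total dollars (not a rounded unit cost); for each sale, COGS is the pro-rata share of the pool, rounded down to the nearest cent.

After Nov 1: 80 on hand, pool $324.00 (≈ $4.0500 each)
After Nov 2: 338 on hand, pool $956.10 (≈ $2.8287 each)
After Nov 3: 418 on hand, pool $1,224.10 (≈ $2.9285 each)
Nov 4, sell 291: 291/418 × $1,224.10 → $852.18
After Nov 7: 362 on hand, pool $1,135.67 (≈ $3.1372 each)
After Nov 8: 672 on hand, pool $1,445.67 (≈ $2.1513 each)
After Nov 12: 919 on hand, pool $1,692.67 (≈ $1.8419 each)
Nov 13, sell 733: 733/919 × $1,692.67 → $1,350.08
Nov 16, sell 152: 152/186 × $342.59 → $279.96
Total COGS = $852.18 + $1,350.08 + $279.96 = $2,482.22
Ending inventory (cost pool remaining) = $62.63
Check: goods available $2,544.85 = COGS $2,482.22 + ending $62.63

COGS = $2,482.22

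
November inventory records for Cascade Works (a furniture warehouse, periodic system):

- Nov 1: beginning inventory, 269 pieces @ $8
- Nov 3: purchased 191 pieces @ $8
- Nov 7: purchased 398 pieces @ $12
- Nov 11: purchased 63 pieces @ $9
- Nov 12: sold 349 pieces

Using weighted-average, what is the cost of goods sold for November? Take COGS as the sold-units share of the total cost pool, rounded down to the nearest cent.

Nov 12, sell 349: 349/921 × $9,023.00 → $3,419.13
Ending inventory (cost pool remaining) = $5,603.87
Check: goods available $9,023.00 = COGS $3,419.13 + ending $5,603.87

COGS = $3,419.13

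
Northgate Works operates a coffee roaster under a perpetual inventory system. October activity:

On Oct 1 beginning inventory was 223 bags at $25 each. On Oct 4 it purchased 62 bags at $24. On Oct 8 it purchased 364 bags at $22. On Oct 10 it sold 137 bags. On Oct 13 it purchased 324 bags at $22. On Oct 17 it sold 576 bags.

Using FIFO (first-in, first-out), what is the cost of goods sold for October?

COGS = $16,479

Oct 10, 137 sold [FIFO — oldest first]: 137 @ $25 = $3,425
Oct 17, 576 sold [FIFO — oldest first]: 86 @ $25 + 62 @ $24 + 364 @ $22 + 64 @ $22 = $13,054
Total COGS = $3,425 + $13,054 = $16,479
Ending inventory: 260 @ $22 = $5,720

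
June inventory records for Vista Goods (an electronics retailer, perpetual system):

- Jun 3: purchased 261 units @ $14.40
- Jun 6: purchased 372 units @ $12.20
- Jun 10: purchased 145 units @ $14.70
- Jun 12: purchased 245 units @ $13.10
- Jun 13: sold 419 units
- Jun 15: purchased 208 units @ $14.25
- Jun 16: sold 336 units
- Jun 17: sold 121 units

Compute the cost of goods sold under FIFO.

Jun 13, 419 sold [FIFO — oldest first]: 261 @ $14.40 + 158 @ $12.20 = $5,686.00
Jun 16, 336 sold [FIFO — oldest first]: 214 @ $12.20 + 122 @ $14.70 = $4,404.20
Jun 17, 121 sold [FIFO — oldest first]: 23 @ $14.70 + 98 @ $13.10 = $1,621.90
Total COGS = $5,686.00 + $4,404.20 + $1,621.90 = $11,712.10
Ending inventory: 147 @ $13.10 + 208 @ $14.25 = $4,889.70

COGS = $11,712.10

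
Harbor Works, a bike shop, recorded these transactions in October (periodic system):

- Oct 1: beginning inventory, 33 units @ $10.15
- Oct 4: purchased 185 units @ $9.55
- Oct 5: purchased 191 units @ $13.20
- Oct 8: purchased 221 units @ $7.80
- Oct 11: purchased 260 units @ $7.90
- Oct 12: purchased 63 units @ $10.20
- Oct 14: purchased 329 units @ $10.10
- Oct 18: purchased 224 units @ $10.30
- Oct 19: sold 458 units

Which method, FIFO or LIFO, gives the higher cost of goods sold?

FIFO COGS: 33 @ $10.15 + 185 @ $9.55 + 191 @ $13.20 + 49 @ $7.80 = $5,005.10
LIFO COGS: 224 @ $10.30 + 234 @ $10.10 = $4,670.60

FIFO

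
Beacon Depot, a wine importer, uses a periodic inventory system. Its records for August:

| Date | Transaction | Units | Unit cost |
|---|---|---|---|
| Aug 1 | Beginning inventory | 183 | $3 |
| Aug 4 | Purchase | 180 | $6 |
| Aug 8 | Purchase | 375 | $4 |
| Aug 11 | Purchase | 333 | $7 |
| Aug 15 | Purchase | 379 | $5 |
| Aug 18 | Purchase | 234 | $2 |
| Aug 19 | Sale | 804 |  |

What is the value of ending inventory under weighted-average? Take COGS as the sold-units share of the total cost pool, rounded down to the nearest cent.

Ending inventory = $4,088.03

Aug 19, sell 804: 804/1684 × $7,823.00 → $3,734.97
Ending inventory (cost pool remaining) = $4,088.03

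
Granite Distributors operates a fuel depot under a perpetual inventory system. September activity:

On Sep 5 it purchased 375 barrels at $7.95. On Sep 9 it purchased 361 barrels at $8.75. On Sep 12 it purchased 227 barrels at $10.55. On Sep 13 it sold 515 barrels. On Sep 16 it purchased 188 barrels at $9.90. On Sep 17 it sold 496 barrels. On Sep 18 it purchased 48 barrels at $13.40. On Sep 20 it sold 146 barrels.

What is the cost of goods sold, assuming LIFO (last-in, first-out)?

COGS = $10,705.35

Sep 13, 515 sold [LIFO — newest first]: 227 @ $10.55 + 288 @ $8.75 = $4,914.85
Sep 17, 496 sold [LIFO — newest first]: 188 @ $9.90 + 73 @ $8.75 + 235 @ $7.95 = $4,368.20
Sep 20, 146 sold [LIFO — newest first]: 48 @ $13.40 + 98 @ $7.95 = $1,422.30
Total COGS = $4,914.85 + $4,368.20 + $1,422.30 = $10,705.35
Ending inventory: 42 @ $7.95 = $333.90
Check: goods available $11,039.25 = COGS $10,705.35 + ending $333.90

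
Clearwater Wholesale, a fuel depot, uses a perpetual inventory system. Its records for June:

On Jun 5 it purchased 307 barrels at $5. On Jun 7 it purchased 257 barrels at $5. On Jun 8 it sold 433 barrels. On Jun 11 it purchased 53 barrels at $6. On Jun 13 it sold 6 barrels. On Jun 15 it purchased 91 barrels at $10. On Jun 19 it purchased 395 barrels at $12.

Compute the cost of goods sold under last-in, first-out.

Jun 8, 433 sold [LIFO — newest first]: 257 @ $5 + 176 @ $5 = $2,165
Jun 13, 6 sold [LIFO — newest first]: 6 @ $6 = $36
Total COGS = $2,165 + $36 = $2,201
Ending inventory: 131 @ $5 + 47 @ $6 + 91 @ $10 + 395 @ $12 = $6,587

COGS = $2,201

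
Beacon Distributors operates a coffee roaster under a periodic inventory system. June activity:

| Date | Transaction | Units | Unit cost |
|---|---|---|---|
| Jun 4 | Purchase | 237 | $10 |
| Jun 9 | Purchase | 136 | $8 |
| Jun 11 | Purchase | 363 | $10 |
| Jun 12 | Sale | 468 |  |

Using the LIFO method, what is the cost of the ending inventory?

Jun 12, 468 sold [LIFO — newest first]: 363 @ $10 + 105 @ $8 = $4,470
Ending inventory: 237 @ $10 + 31 @ $8 = $2,618

Ending inventory = $2,618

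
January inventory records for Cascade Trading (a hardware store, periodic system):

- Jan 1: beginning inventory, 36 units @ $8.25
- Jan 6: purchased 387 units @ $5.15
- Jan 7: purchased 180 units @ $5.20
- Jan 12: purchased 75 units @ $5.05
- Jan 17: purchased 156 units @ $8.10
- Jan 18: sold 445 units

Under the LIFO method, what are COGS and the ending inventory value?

Jan 18, 445 sold [LIFO — newest first]: 156 @ $8.10 + 75 @ $5.05 + 180 @ $5.20 + 34 @ $5.15 = $2,753.45
Ending inventory: 36 @ $8.25 + 353 @ $5.15 = $2,114.95
Check: goods available $4,868.40 = COGS $2,753.45 + ending $2,114.95

COGS = $2,753.45; ending inventory = $2,114.95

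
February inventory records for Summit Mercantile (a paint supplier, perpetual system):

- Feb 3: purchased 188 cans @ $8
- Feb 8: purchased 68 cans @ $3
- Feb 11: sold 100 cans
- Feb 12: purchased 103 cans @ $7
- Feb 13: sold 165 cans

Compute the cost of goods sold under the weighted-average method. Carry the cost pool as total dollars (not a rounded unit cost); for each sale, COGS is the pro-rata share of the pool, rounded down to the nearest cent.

After Feb 3: 188 on hand, pool $1,504.00 (≈ $8.0000 each)
After Feb 8: 256 on hand, pool $1,708.00 (≈ $6.6719 each)
Feb 11, sell 100: 100/256 × $1,708.00 → $667.18
After Feb 12: 259 on hand, pool $1,761.82 (≈ $6.8024 each)
Feb 13, sell 165: 165/259 × $1,761.82 → $1,122.39
Total COGS = $667.18 + $1,122.39 = $1,789.57
Ending inventory (cost pool remaining) = $639.43

COGS = $1,789.57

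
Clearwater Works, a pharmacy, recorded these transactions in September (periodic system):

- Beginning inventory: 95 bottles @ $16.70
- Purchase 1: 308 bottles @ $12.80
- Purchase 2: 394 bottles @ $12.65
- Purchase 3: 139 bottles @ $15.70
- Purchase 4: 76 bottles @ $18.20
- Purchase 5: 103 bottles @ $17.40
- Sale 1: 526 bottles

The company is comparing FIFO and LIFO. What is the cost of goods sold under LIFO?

COGS = $7,988.90

FIFO COGS: 95 @ $16.70 + 308 @ $12.80 + 123 @ $12.65 = $7,084.85
LIFO COGS: 103 @ $17.40 + 76 @ $18.20 + 139 @ $15.70 + 208 @ $12.65 = $7,988.90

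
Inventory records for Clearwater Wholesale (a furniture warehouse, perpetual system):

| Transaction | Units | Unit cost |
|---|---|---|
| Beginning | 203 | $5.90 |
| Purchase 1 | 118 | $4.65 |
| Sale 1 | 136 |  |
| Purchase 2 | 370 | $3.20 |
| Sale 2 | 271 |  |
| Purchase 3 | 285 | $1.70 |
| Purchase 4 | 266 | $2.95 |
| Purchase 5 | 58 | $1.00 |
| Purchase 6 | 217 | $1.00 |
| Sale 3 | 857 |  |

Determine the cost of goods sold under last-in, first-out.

Sale 1 (136) [LIFO — newest first]: 118 @ $4.65 + 18 @ $5.90 = $654.90
Sale 2 (271) [LIFO — newest first]: 271 @ $3.20 = $867.20
Sale 3 (857) [LIFO — newest first]: 217 @ $1.00 + 58 @ $1.00 + 266 @ $2.95 + 285 @ $1.70 + 31 @ $3.20 = $1,643.40
Total COGS = $654.90 + $867.20 + $1,643.40 = $3,165.50
Ending inventory: 185 @ $5.90 + 68 @ $3.20 = $1,309.10
Check: goods available $4,474.60 = COGS $3,165.50 + ending $1,309.10

COGS = $3,165.50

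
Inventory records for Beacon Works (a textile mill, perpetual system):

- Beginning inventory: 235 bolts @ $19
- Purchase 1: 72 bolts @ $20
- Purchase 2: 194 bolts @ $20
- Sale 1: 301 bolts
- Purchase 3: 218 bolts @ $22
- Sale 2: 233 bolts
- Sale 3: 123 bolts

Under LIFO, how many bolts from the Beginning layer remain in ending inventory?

62

Sale 1 (301) [LIFO — newest first]: 194 @ $20 + 72 @ $20 + 35 @ $19 = $5,985
Sale 2 (233) [LIFO — newest first]: 218 @ $22 + 15 @ $19 = $5,081
Sale 3 (123) [LIFO — newest first]: 123 @ $19 = $2,337
Total COGS = $5,985 + $5,081 + $2,337 = $13,403
Ending inventory: 62 @ $19 = $1,178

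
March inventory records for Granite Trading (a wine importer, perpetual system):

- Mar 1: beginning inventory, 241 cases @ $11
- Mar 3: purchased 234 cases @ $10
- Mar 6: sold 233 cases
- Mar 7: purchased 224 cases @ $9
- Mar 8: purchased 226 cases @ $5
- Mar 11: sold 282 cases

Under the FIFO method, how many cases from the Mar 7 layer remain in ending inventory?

Mar 6, 233 sold [FIFO — oldest first]: 233 @ $11 = $2,563
Mar 11, 282 sold [FIFO — oldest first]: 8 @ $11 + 234 @ $10 + 40 @ $9 = $2,788
Total COGS = $2,563 + $2,788 = $5,351
Ending inventory: 184 @ $9 + 226 @ $5 = $2,786

184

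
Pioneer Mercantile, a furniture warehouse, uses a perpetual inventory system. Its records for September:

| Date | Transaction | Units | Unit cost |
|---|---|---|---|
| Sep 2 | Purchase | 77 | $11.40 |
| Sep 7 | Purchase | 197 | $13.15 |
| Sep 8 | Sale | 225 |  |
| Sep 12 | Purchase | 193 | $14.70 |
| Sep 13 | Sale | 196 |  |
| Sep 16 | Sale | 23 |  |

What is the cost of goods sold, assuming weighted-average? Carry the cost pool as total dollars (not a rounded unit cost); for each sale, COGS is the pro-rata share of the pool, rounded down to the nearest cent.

COGS = $5,976.85

After Sep 2: 77 on hand, pool $877.80 (≈ $11.4000 each)
After Sep 7: 274 on hand, pool $3,468.35 (≈ $12.6582 each)
Sep 8, sell 225: 225/274 × $3,468.35 → $2,848.09
After Sep 12: 242 on hand, pool $3,457.36 (≈ $14.2866 each)
Sep 13, sell 196: 196/242 × $3,457.36 → $2,800.17
Sep 16, sell 23: 23/46 × $657.19 → $328.59
Total COGS = $2,848.09 + $2,800.17 + $328.59 = $5,976.85
Ending inventory (cost pool remaining) = $328.60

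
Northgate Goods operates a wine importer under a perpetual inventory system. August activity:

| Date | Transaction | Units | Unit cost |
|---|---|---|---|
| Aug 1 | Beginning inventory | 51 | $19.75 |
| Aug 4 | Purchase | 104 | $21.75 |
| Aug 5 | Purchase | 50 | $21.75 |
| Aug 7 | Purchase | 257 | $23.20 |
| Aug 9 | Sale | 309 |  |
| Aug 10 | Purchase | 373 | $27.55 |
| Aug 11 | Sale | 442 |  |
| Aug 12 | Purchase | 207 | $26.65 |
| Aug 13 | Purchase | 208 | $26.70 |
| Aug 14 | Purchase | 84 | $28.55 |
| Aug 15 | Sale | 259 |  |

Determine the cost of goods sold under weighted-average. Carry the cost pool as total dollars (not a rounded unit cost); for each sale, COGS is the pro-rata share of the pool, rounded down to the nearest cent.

After Aug 1: 51 on hand, pool $1,007.25 (≈ $19.7500 each)
After Aug 4: 155 on hand, pool $3,269.25 (≈ $21.0919 each)
After Aug 5: 205 on hand, pool $4,356.75 (≈ $21.2524 each)
After Aug 7: 462 on hand, pool $10,319.15 (≈ $22.3358 each)
Aug 9, sell 309: 309/462 × $10,319.15 → $6,901.76
After Aug 10: 526 on hand, pool $13,693.54 (≈ $26.0333 each)
Aug 11, sell 442: 442/526 × $13,693.54 → $11,506.73
After Aug 12: 291 on hand, pool $7,703.36 (≈ $26.4720 each)
After Aug 13: 499 on hand, pool $13,256.96 (≈ $26.5671 each)
After Aug 14: 583 on hand, pool $15,655.16 (≈ $26.8528 each)
Aug 15, sell 259: 259/583 × $15,655.16 → $6,954.86
Total COGS = $6,901.76 + $11,506.73 + $6,954.86 = $25,363.35
Ending inventory (cost pool remaining) = $8,700.30
Check: goods available $34,063.65 = COGS $25,363.35 + ending $8,700.30

COGS = $25,363.35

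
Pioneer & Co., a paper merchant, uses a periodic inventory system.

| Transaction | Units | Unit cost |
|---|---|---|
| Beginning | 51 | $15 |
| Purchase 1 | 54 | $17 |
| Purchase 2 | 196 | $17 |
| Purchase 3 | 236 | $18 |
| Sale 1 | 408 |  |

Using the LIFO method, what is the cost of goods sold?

Sale 1 (408) [LIFO — newest first]: 236 @ $18 + 172 @ $17 = $7,172
Ending inventory: 51 @ $15 + 54 @ $17 + 24 @ $17 = $2,091
Check: goods available $9,263 = COGS $7,172 + ending $2,091

COGS = $7,172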